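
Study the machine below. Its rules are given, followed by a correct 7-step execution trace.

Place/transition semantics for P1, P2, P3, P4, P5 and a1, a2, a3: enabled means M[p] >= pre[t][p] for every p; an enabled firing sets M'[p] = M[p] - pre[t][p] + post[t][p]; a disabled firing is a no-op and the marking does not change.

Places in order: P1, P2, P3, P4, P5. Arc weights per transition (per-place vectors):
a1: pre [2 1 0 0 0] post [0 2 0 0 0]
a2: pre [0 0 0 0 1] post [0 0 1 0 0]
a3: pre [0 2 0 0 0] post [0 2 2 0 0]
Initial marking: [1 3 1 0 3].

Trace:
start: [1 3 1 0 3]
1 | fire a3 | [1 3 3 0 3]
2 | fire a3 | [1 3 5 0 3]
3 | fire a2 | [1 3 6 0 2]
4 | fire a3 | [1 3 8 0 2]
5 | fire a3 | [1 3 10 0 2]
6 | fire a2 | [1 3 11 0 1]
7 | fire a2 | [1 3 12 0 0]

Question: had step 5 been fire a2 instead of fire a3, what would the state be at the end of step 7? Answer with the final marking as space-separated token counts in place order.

1 3 10 0 0

(re-executing from step 5 with the substitution; state before step 5: [1 3 8 0 2])
5 | fire a2 | [1 3 9 0 1]
6 | fire a2 | [1 3 10 0 0]
7 | fire a2 | [1 3 10 0 0]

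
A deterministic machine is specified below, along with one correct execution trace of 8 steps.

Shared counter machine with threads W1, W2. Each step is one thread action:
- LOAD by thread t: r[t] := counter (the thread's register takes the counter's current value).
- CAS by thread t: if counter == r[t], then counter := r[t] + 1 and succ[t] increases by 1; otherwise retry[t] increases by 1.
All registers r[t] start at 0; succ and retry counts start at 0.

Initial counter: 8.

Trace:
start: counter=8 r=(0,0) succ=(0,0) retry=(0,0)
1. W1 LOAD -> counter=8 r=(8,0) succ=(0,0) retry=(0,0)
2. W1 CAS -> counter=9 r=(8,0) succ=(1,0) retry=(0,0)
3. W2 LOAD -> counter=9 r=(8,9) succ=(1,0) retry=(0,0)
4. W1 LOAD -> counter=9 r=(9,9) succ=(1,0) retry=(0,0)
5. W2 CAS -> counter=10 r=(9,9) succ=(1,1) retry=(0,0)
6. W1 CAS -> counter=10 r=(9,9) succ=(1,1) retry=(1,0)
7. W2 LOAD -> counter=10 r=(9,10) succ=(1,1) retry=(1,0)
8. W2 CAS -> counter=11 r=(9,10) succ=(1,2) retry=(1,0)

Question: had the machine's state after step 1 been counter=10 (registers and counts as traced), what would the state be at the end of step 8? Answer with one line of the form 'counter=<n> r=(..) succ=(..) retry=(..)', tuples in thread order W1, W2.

state after step 1 := counter=10 r=(8,0) succ=(0,0) retry=(0,0)
2. W1 CAS -> counter=10 r=(8,0) succ=(0,0) retry=(1,0)
3. W2 LOAD -> counter=10 r=(8,10) succ=(0,0) retry=(1,0)
4. W1 LOAD -> counter=10 r=(10,10) succ=(0,0) retry=(1,0)
5. W2 CAS -> counter=11 r=(10,10) succ=(0,1) retry=(1,0)
6. W1 CAS -> counter=11 r=(10,10) succ=(0,1) retry=(2,0)
7. W2 LOAD -> counter=11 r=(10,11) succ=(0,1) retry=(2,0)
8. W2 CAS -> counter=12 r=(10,11) succ=(0,2) retry=(2,0)

counter=12 r=(10,11) succ=(0,2) retry=(2,0)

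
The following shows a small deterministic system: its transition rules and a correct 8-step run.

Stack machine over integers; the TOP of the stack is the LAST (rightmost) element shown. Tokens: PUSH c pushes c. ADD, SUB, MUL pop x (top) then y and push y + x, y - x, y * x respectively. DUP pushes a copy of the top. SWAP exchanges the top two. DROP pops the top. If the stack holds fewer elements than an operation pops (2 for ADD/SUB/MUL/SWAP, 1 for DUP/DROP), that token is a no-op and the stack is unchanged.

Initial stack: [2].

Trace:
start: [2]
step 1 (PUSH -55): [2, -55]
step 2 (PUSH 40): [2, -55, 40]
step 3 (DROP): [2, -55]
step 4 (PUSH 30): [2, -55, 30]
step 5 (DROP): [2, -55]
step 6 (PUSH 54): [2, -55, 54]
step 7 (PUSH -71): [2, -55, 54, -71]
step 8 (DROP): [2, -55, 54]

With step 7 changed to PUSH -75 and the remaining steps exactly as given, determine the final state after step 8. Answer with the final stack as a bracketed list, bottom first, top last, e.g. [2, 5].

(re-executing from step 7 with the substitution; state before step 7: [2, -55, 54])
step 7 (PUSH -75): [2, -55, 54, -75]
step 8 (DROP): [2, -55, 54]

[2, -55, 54]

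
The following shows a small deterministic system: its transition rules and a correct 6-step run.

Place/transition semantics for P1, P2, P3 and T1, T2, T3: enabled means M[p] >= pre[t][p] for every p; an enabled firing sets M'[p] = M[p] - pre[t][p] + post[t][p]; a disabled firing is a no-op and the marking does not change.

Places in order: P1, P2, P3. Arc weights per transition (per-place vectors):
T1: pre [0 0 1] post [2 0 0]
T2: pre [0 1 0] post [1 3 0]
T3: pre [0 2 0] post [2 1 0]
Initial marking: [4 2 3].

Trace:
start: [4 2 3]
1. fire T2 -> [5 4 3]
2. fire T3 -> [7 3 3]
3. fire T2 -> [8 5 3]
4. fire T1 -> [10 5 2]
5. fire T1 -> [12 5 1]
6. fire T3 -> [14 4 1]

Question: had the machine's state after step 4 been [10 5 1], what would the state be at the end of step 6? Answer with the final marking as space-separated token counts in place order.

state after step 4 := [10 5 1]
5. fire T1 -> [12 5 0]
6. fire T3 -> [14 4 0]

14 4 0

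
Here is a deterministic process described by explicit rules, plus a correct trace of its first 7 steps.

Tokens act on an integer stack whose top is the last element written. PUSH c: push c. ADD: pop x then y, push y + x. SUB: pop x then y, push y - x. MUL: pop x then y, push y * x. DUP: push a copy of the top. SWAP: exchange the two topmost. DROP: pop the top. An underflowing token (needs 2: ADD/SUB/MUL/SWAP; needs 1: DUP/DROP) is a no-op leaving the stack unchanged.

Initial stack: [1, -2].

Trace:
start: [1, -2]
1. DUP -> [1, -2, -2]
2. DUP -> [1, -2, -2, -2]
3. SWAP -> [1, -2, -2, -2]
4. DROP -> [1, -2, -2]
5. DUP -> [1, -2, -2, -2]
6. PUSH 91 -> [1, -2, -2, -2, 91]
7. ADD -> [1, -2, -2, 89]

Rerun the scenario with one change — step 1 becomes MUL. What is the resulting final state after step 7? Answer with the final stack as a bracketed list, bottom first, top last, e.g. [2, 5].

(re-executing from step 1 with the substitution; state before step 1: [1, -2])
1. MUL -> [-2]
2. DUP -> [-2, -2]
3. SWAP -> [-2, -2]
4. DROP -> [-2]
5. DUP -> [-2, -2]
6. PUSH 91 -> [-2, -2, 91]
7. ADD -> [-2, 89]

[-2, 89]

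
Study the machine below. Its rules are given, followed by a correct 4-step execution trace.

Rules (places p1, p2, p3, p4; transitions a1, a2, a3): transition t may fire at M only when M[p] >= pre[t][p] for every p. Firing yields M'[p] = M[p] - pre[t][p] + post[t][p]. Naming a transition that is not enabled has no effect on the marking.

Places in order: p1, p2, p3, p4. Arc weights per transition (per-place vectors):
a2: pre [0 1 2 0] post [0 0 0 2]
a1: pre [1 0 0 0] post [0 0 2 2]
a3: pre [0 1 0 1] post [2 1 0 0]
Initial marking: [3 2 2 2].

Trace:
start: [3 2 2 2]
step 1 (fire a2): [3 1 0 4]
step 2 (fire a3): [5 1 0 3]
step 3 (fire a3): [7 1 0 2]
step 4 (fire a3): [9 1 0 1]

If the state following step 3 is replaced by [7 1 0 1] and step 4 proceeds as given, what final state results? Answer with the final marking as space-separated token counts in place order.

state after step 3 := [7 1 0 1]
step 4 (fire a3): [9 1 0 0]

9 1 0 0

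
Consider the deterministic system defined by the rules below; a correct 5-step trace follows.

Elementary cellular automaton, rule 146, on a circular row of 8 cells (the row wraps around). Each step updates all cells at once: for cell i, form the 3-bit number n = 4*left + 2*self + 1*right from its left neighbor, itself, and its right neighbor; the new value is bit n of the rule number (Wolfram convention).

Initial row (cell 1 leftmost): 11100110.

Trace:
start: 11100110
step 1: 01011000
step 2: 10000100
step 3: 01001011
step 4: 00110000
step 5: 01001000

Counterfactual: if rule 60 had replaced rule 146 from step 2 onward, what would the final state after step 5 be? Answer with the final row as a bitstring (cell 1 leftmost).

(re-executing steps 2..5 under rule 60; state before step 2: 01011000)
step 2: 01110100
step 3: 01001110
step 4: 01101001
step 5: 11011101

11011101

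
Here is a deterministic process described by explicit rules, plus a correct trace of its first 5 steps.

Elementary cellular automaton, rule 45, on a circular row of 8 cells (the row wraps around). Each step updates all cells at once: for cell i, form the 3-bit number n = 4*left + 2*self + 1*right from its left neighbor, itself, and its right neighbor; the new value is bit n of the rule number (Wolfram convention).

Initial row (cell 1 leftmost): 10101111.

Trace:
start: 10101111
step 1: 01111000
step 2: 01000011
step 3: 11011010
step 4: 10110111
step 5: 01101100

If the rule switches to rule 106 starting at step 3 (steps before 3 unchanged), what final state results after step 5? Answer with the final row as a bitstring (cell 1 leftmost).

00011101

(re-executing steps 3..5 under rule 106; state before step 3: 01000011)
step 3: 10000111
step 4: 10001100
step 5: 00011101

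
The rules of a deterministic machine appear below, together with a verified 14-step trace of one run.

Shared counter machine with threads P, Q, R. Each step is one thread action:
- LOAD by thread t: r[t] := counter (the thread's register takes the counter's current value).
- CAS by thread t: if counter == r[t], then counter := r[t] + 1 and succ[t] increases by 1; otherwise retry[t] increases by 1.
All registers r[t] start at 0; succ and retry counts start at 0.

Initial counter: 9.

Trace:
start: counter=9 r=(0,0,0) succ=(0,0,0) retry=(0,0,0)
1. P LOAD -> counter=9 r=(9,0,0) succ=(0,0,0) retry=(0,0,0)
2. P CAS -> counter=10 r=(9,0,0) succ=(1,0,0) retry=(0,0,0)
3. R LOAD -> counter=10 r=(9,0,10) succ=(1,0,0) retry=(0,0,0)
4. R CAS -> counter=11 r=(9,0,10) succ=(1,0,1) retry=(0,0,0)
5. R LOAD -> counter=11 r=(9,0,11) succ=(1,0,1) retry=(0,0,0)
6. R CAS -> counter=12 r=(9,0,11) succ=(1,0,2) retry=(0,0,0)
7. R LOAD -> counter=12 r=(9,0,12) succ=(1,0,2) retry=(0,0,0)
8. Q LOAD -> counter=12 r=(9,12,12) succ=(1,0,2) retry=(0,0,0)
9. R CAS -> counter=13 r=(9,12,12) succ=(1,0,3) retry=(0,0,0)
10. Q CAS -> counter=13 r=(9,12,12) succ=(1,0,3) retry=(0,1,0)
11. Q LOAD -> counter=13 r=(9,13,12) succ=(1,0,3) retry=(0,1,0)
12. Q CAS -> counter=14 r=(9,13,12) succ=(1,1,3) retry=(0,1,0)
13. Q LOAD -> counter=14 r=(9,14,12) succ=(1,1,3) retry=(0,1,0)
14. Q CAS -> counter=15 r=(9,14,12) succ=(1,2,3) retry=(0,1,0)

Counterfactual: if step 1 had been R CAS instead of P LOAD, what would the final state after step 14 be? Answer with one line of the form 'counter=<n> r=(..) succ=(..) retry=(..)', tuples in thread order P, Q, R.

(re-executing from step 1 with the substitution; state before step 1: counter=9 r=(0,0,0) succ=(0,0,0) retry=(0,0,0))
1. R CAS -> counter=9 r=(0,0,0) succ=(0,0,0) retry=(0,0,1)
2. P CAS -> counter=9 r=(0,0,0) succ=(0,0,0) retry=(1,0,1)
3. R LOAD -> counter=9 r=(0,0,9) succ=(0,0,0) retry=(1,0,1)
4. R CAS -> counter=10 r=(0,0,9) succ=(0,0,1) retry=(1,0,1)
5. R LOAD -> counter=10 r=(0,0,10) succ=(0,0,1) retry=(1,0,1)
6. R CAS -> counter=11 r=(0,0,10) succ=(0,0,2) retry=(1,0,1)
7. R LOAD -> counter=11 r=(0,0,11) succ=(0,0,2) retry=(1,0,1)
8. Q LOAD -> counter=11 r=(0,11,11) succ=(0,0,2) retry=(1,0,1)
9. R CAS -> counter=12 r=(0,11,11) succ=(0,0,3) retry=(1,0,1)
10. Q CAS -> counter=12 r=(0,11,11) succ=(0,0,3) retry=(1,1,1)
11. Q LOAD -> counter=12 r=(0,12,11) succ=(0,0,3) retry=(1,1,1)
12. Q CAS -> counter=13 r=(0,12,11) succ=(0,1,3) retry=(1,1,1)
13. Q LOAD -> counter=13 r=(0,13,11) succ=(0,1,3) retry=(1,1,1)
14. Q CAS -> counter=14 r=(0,13,11) succ=(0,2,3) retry=(1,1,1)

counter=14 r=(0,13,11) succ=(0,2,3) retry=(1,1,1)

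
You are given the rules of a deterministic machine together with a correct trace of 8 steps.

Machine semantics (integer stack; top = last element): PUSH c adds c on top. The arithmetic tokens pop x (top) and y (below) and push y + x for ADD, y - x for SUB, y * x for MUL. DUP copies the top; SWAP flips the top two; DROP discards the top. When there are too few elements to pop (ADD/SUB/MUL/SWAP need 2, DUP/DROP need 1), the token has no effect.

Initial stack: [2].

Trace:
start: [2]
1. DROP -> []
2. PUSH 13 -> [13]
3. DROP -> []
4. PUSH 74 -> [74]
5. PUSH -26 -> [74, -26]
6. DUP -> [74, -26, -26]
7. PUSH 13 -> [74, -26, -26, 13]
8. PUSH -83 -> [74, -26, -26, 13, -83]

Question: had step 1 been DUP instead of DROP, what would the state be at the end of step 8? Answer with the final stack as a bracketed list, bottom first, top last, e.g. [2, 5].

[2, 2, 74, -26, -26, 13, -83]

(re-executing from step 1 with the substitution; state before step 1: [2])
1. DUP -> [2, 2]
2. PUSH 13 -> [2, 2, 13]
3. DROP -> [2, 2]
4. PUSH 74 -> [2, 2, 74]
5. PUSH -26 -> [2, 2, 74, -26]
6. DUP -> [2, 2, 74, -26, -26]
7. PUSH 13 -> [2, 2, 74, -26, -26, 13]
8. PUSH -83 -> [2, 2, 74, -26, -26, 13, -83]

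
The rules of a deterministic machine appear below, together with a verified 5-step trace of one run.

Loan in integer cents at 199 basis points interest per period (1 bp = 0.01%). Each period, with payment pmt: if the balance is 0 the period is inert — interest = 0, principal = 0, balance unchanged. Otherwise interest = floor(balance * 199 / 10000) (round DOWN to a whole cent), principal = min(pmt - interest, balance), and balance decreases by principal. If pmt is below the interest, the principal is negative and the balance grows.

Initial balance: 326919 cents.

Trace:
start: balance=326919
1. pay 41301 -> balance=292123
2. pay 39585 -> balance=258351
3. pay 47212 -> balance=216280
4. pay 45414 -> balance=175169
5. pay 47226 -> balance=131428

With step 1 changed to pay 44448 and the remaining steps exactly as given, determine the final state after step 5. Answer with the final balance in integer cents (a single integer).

128023

(re-executing from step 1 with the substitution; state before step 1: balance=326919)
1. pay 44448 -> balance=288976
2. pay 39585 -> balance=255141
3. pay 47212 -> balance=213006
4. pay 45414 -> balance=171830
5. pay 47226 -> balance=128023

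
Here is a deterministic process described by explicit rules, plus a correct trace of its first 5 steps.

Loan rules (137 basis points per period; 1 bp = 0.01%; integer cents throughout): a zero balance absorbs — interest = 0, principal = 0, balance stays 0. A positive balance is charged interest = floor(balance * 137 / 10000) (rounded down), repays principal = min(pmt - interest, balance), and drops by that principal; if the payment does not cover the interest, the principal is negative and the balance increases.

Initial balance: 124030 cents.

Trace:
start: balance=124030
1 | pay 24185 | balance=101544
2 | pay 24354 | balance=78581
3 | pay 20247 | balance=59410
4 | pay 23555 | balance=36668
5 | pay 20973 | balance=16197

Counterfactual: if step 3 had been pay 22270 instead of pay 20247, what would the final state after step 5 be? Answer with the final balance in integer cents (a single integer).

(re-executing from step 3 with the substitution; state before step 3: balance=78581)
3 | pay 22270 | balance=57387
4 | pay 23555 | balance=34618
5 | pay 20973 | balance=14119

14119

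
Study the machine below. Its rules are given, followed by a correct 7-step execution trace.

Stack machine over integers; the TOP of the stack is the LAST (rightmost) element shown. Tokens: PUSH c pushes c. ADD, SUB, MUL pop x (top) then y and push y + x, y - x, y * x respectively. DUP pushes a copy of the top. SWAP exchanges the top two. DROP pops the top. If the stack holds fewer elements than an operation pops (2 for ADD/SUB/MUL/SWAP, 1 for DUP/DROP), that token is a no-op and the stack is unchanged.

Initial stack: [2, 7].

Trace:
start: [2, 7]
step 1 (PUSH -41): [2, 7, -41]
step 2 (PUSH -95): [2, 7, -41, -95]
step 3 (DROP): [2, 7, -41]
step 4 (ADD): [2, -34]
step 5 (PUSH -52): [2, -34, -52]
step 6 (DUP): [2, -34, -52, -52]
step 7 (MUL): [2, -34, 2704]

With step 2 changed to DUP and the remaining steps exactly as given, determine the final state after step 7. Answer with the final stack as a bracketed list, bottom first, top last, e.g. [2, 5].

(re-executing from step 2 with the substitution; state before step 2: [2, 7, -41])
step 2 (DUP): [2, 7, -41, -41]
step 3 (DROP): [2, 7, -41]
step 4 (ADD): [2, -34]
step 5 (PUSH -52): [2, -34, -52]
step 6 (DUP): [2, -34, -52, -52]
step 7 (MUL): [2, -34, 2704]

[2, -34, 2704]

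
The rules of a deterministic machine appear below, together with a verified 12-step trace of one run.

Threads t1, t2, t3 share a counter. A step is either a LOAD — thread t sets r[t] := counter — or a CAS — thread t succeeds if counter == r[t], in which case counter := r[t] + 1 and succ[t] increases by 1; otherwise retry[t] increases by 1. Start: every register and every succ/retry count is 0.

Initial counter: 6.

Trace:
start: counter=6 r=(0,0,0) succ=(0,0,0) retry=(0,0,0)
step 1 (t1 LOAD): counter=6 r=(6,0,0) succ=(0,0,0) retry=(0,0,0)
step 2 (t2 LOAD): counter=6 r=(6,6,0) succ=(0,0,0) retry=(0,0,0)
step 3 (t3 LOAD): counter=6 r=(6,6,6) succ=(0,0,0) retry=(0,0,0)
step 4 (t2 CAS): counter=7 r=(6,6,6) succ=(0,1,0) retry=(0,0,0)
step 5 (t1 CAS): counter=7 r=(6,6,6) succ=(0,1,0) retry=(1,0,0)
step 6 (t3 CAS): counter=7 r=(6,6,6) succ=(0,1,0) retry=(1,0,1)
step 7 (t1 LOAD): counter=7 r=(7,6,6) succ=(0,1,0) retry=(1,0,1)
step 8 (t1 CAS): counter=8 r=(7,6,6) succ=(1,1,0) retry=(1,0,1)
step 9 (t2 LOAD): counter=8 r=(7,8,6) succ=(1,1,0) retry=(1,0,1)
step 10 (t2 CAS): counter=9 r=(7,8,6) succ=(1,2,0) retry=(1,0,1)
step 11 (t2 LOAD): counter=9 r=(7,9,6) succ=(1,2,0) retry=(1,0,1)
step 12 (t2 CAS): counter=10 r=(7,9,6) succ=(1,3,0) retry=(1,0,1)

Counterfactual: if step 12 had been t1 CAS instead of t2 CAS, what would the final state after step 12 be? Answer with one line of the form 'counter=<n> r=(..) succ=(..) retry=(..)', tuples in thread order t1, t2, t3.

(re-executing from step 12 with the substitution; state before step 12: counter=9 r=(7,9,6) succ=(1,2,0) retry=(1,0,1))
step 12 (t1 CAS): counter=9 r=(7,9,6) succ=(1,2,0) retry=(2,0,1)

counter=9 r=(7,9,6) succ=(1,2,0) retry=(2,0,1)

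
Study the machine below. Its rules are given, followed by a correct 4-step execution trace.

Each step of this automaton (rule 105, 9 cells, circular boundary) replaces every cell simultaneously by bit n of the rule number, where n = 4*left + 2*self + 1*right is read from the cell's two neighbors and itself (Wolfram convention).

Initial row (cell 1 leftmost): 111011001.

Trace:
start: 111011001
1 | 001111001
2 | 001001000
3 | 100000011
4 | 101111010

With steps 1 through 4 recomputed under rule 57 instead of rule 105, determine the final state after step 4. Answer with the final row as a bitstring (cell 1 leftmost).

010101011

(re-executing steps 1..4 under rule 57; state before step 1: 111011001)
1 | 000110101
2 | 110101010
3 | 101010101
4 | 010101011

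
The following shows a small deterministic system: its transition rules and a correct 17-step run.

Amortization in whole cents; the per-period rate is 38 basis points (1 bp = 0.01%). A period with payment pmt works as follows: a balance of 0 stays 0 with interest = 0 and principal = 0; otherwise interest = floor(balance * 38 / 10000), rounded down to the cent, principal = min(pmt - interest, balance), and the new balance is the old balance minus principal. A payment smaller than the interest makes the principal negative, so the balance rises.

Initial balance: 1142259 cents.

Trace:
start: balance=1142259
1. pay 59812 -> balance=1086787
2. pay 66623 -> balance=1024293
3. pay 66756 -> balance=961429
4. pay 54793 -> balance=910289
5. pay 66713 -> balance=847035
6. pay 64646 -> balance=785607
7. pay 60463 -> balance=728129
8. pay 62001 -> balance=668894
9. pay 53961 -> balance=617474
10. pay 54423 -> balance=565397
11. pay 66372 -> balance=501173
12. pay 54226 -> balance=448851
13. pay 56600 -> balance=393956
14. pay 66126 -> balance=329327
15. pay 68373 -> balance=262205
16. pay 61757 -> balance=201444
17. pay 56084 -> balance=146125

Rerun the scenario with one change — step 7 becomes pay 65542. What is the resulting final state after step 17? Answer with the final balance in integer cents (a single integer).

(re-executing from step 7 with the substitution; state before step 7: balance=785607)
7. pay 65542 -> balance=723050
8. pay 62001 -> balance=663796
9. pay 53961 -> balance=612357
10. pay 54423 -> balance=560260
11. pay 66372 -> balance=496016
12. pay 54226 -> balance=443674
13. pay 56600 -> balance=388759
14. pay 66126 -> balance=324110
15. pay 68373 -> balance=256968
16. pay 61757 -> balance=196187
17. pay 56084 -> balance=140848

140848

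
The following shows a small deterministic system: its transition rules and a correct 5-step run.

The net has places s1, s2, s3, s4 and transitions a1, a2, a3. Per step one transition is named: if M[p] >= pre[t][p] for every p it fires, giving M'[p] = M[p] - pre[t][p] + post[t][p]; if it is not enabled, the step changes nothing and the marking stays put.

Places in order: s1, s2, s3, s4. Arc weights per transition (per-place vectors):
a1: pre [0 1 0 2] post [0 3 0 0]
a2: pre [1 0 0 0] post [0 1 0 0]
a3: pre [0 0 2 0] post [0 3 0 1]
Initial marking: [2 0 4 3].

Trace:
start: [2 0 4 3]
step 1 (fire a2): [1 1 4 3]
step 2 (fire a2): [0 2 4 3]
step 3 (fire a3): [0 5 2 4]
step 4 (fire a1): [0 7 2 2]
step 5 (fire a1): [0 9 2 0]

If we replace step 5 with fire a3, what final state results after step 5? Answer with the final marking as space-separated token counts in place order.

(re-executing from step 5 with the substitution; state before step 5: [0 7 2 2])
step 5 (fire a3): [0 10 0 3]

0 10 0 3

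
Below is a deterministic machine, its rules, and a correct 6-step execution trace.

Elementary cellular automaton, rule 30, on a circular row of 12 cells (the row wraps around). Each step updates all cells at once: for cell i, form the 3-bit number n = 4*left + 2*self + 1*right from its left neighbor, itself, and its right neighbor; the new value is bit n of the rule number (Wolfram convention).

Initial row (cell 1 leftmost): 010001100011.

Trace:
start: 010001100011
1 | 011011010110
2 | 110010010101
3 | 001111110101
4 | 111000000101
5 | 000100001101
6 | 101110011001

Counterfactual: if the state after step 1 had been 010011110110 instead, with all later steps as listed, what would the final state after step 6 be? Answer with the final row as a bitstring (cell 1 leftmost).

010101001100

state after step 1 := 010011110110
2 | 111110000101
3 | 000001001101
4 | 100011111001
5 | 010110000111
6 | 010101001100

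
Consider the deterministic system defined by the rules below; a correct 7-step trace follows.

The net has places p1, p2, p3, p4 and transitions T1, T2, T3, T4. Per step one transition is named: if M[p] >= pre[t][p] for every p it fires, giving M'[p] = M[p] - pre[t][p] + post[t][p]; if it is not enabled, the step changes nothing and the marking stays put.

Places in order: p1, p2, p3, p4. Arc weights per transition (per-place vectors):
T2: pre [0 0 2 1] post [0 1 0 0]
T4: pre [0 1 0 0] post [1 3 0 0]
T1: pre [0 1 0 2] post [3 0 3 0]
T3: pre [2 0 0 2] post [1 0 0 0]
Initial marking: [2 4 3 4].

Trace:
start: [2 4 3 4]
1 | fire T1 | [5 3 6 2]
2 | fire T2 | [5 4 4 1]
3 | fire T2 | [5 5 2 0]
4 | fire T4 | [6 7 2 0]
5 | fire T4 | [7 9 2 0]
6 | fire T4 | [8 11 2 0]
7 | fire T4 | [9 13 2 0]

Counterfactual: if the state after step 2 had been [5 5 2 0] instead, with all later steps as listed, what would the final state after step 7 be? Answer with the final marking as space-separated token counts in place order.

9 13 2 0

state after step 2 := [5 5 2 0]
3 | fire T2 | [5 5 2 0]
4 | fire T4 | [6 7 2 0]
5 | fire T4 | [7 9 2 0]
6 | fire T4 | [8 11 2 0]
7 | fire T4 | [9 13 2 0]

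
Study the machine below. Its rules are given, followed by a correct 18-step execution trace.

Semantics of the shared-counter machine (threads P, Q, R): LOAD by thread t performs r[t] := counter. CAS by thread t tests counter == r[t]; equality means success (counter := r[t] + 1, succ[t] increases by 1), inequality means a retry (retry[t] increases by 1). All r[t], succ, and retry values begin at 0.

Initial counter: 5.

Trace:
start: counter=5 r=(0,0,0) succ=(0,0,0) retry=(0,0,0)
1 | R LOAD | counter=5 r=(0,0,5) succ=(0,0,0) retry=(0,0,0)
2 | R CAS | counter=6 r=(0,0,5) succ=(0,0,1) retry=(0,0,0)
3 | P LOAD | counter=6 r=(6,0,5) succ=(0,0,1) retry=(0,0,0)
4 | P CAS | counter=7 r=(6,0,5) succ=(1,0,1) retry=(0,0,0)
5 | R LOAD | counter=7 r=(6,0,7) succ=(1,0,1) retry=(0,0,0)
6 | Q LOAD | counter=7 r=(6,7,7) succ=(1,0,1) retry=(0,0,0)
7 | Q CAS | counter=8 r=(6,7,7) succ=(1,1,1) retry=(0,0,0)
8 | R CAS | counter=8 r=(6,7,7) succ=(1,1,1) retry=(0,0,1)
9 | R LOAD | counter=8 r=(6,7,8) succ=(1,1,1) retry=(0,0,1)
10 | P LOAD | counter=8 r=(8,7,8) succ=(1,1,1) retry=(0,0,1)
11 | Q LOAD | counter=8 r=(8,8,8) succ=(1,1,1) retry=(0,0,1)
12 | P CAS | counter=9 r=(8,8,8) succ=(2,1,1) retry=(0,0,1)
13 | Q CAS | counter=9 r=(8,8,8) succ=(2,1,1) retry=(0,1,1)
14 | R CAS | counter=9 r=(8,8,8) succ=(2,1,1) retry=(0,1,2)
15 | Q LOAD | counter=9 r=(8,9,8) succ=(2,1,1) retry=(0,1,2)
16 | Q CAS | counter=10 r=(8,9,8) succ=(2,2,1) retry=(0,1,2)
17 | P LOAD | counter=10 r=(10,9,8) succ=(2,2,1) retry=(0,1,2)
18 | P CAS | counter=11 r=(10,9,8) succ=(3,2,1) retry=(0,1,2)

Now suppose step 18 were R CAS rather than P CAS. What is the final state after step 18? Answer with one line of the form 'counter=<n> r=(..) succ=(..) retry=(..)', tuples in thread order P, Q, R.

(re-executing from step 18 with the substitution; state before step 18: counter=10 r=(10,9,8) succ=(2,2,1) retry=(0,1,2))
18 | R CAS | counter=10 r=(10,9,8) succ=(2,2,1) retry=(0,1,3)

counter=10 r=(10,9,8) succ=(2,2,1) retry=(0,1,3)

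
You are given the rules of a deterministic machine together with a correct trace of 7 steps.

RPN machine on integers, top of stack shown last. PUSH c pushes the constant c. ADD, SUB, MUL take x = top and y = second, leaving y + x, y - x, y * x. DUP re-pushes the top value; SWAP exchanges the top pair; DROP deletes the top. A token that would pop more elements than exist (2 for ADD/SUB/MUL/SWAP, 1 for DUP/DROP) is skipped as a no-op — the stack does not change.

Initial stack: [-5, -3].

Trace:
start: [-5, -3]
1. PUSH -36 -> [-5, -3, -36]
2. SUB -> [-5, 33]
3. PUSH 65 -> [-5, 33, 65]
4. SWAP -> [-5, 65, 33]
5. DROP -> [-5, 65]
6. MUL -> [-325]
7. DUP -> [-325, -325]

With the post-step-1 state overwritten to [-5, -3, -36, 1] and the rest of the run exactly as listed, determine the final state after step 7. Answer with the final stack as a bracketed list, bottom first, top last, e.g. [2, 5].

state after step 1 := [-5, -3, -36, 1]
2. SUB -> [-5, -3, -37]
3. PUSH 65 -> [-5, -3, -37, 65]
4. SWAP -> [-5, -3, 65, -37]
5. DROP -> [-5, -3, 65]
6. MUL -> [-5, -195]
7. DUP -> [-5, -195, -195]

[-5, -195, -195]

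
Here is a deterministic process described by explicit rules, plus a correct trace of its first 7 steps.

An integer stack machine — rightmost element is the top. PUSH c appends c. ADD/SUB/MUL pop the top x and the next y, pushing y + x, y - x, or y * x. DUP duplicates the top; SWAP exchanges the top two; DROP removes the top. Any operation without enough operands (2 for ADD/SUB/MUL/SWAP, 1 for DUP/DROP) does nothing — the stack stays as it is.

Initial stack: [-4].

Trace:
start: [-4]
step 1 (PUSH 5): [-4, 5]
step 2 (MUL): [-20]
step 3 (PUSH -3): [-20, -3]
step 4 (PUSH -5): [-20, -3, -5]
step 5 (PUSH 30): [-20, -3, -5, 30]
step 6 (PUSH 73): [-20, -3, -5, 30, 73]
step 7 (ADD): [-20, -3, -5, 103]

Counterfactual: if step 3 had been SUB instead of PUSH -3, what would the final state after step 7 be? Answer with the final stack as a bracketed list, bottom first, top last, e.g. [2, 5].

(re-executing from step 3 with the substitution; state before step 3: [-20])
step 3 (SUB): [-20]
step 4 (PUSH -5): [-20, -5]
step 5 (PUSH 30): [-20, -5, 30]
step 6 (PUSH 73): [-20, -5, 30, 73]
step 7 (ADD): [-20, -5, 103]

[-20, -5, 103]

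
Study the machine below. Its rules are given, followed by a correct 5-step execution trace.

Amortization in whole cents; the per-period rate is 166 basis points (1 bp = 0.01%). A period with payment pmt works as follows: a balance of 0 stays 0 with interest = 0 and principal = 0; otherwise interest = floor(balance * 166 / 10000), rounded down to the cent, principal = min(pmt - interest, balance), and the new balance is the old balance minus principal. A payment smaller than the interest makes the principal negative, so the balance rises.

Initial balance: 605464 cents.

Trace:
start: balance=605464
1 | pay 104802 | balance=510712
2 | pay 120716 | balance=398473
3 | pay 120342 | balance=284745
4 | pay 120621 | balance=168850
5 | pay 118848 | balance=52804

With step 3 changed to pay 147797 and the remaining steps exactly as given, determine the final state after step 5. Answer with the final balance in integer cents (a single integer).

(re-executing from step 3 with the substitution; state before step 3: balance=398473)
3 | pay 147797 | balance=257290
4 | pay 120621 | balance=140940
5 | pay 118848 | balance=24431

24431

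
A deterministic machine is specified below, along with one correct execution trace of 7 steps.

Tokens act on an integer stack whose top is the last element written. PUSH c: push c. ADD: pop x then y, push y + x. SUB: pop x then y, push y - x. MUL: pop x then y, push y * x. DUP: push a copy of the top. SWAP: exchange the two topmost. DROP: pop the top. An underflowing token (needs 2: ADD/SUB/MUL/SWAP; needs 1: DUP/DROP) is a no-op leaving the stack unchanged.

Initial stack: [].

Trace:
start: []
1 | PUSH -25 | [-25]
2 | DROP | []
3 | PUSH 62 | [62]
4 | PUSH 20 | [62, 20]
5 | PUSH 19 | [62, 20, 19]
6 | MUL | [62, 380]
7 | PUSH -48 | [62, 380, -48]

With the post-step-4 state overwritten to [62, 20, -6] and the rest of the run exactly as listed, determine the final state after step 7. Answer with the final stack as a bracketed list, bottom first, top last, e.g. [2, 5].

[62, 20, -114, -48]

state after step 4 := [62, 20, -6]
5 | PUSH 19 | [62, 20, -6, 19]
6 | MUL | [62, 20, -114]
7 | PUSH -48 | [62, 20, -114, -48]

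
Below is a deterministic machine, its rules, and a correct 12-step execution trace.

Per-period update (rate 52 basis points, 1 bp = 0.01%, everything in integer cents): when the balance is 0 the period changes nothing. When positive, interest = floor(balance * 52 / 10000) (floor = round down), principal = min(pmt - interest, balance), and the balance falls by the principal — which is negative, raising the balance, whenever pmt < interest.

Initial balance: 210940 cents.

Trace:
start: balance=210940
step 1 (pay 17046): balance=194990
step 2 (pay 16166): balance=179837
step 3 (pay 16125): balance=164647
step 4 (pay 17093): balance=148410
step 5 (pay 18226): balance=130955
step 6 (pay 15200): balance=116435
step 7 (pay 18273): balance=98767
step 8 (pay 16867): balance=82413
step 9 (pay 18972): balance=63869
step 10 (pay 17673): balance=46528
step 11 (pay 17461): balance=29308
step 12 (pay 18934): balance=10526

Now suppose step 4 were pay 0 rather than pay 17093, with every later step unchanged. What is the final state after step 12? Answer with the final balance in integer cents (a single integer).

(re-executing from step 4 with the substitution; state before step 4: balance=164647)
step 4 (pay 0): balance=165503
step 5 (pay 18226): balance=148137
step 6 (pay 15200): balance=133707
step 7 (pay 18273): balance=116129
step 8 (pay 16867): balance=99865
step 9 (pay 18972): balance=81412
step 10 (pay 17673): balance=64162
step 11 (pay 17461): balance=47034
step 12 (pay 18934): balance=28344

28344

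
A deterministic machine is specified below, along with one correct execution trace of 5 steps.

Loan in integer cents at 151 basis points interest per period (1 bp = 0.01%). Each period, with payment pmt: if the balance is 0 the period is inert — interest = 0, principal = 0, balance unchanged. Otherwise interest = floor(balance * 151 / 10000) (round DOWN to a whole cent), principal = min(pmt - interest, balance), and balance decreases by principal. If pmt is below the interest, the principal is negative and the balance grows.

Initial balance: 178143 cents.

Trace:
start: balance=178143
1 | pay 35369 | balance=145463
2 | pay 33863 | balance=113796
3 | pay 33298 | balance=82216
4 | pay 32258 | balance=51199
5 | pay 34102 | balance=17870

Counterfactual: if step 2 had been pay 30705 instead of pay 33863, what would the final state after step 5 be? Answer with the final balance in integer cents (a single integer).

21173

(re-executing from step 2 with the substitution; state before step 2: balance=145463)
2 | pay 30705 | balance=116954
3 | pay 33298 | balance=85422
4 | pay 32258 | balance=54453
5 | pay 34102 | balance=21173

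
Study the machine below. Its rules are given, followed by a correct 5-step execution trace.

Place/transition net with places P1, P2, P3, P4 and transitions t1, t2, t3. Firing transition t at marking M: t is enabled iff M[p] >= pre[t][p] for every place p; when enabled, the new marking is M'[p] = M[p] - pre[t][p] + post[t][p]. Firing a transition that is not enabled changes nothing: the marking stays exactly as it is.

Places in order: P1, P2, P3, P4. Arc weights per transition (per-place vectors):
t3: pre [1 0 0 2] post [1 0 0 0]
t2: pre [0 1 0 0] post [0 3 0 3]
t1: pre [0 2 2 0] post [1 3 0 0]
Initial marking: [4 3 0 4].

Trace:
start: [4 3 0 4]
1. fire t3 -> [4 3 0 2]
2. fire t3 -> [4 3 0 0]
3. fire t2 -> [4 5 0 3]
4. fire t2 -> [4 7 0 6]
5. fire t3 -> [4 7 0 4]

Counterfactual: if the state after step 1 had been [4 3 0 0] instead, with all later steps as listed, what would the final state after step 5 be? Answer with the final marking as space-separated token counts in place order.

state after step 1 := [4 3 0 0]
2. fire t3 -> [4 3 0 0]
3. fire t2 -> [4 5 0 3]
4. fire t2 -> [4 7 0 6]
5. fire t3 -> [4 7 0 4]

4 7 0 4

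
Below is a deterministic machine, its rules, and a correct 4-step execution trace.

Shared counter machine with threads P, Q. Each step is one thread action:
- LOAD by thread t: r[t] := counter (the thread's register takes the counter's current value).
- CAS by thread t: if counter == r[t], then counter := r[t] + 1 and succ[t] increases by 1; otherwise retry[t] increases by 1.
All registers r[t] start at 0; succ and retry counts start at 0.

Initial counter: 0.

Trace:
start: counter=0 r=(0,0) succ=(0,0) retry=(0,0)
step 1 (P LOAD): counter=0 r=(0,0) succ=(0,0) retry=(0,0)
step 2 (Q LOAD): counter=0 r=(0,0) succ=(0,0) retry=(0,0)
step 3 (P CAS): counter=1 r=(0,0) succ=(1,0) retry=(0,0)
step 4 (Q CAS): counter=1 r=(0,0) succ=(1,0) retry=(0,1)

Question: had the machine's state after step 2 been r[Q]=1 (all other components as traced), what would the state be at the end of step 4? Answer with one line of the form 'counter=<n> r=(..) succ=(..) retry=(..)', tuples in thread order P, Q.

counter=2 r=(0,1) succ=(1,1) retry=(0,0)

state after step 2 := counter=0 r=(0,1) succ=(0,0) retry=(0,0)
step 3 (P CAS): counter=1 r=(0,1) succ=(1,0) retry=(0,0)
step 4 (Q CAS): counter=2 r=(0,1) succ=(1,1) retry=(0,0)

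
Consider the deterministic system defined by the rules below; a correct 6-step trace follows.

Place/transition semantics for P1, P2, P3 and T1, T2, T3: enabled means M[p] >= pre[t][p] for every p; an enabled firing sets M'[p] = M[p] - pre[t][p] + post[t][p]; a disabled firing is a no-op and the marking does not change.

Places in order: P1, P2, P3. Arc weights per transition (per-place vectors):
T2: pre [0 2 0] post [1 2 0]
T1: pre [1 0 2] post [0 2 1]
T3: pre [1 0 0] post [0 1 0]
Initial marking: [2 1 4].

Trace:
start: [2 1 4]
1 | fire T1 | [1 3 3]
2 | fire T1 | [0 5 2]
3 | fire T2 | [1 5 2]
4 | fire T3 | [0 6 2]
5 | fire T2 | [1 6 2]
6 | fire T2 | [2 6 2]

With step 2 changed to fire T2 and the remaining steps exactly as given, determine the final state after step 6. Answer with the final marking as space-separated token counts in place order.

4 4 3

(re-executing from step 2 with the substitution; state before step 2: [1 3 3])
2 | fire T2 | [2 3 3]
3 | fire T2 | [3 3 3]
4 | fire T3 | [2 4 3]
5 | fire T2 | [3 4 3]
6 | fire T2 | [4 4 3]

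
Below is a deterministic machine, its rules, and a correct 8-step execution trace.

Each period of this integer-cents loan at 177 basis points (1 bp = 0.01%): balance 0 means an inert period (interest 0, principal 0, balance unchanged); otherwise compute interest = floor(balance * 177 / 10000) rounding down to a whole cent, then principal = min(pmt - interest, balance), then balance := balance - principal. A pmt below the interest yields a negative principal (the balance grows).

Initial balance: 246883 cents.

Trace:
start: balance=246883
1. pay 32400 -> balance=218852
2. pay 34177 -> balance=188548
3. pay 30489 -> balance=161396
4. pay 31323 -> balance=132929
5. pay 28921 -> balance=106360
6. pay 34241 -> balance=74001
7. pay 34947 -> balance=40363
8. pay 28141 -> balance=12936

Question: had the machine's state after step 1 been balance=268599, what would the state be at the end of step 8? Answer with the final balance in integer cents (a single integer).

state after step 1 := balance=268599
2. pay 34177 -> balance=239176
3. pay 30489 -> balance=212920
4. pay 31323 -> balance=185365
5. pay 28921 -> balance=159724
6. pay 34241 -> balance=128310
7. pay 34947 -> balance=95634
8. pay 28141 -> balance=69185

69185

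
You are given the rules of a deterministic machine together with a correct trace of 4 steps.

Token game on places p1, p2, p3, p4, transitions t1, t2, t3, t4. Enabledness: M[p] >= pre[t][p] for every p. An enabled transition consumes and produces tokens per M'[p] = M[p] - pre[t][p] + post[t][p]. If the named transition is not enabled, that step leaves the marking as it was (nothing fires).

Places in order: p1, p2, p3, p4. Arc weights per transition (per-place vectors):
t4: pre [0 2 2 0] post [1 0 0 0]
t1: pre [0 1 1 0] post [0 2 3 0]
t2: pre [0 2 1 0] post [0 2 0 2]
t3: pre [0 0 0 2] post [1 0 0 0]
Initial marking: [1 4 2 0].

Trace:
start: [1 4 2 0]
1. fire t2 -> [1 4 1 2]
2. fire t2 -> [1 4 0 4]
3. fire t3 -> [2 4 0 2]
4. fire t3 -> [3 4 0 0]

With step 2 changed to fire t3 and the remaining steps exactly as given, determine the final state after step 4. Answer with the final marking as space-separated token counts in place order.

(re-executing from step 2 with the substitution; state before step 2: [1 4 1 2])
2. fire t3 -> [2 4 1 0]
3. fire t3 -> [2 4 1 0]
4. fire t3 -> [2 4 1 0]

2 4 1 0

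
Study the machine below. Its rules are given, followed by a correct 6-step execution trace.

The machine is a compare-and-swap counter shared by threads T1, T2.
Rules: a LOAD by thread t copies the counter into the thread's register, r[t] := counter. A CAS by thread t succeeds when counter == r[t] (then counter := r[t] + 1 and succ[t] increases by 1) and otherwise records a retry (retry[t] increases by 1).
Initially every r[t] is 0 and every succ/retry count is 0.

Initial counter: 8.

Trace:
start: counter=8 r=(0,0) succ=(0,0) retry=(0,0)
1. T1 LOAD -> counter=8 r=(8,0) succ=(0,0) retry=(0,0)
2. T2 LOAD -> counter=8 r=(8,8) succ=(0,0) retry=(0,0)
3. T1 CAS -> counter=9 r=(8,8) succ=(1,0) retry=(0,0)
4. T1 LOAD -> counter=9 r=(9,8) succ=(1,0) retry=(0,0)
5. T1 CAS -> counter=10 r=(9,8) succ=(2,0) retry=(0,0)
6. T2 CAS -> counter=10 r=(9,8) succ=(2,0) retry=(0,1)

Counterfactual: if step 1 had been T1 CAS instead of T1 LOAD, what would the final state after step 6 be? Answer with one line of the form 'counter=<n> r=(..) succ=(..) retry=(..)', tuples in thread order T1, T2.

(re-executing from step 1 with the substitution; state before step 1: counter=8 r=(0,0) succ=(0,0) retry=(0,0))
1. T1 CAS -> counter=8 r=(0,0) succ=(0,0) retry=(1,0)
2. T2 LOAD -> counter=8 r=(0,8) succ=(0,0) retry=(1,0)
3. T1 CAS -> counter=8 r=(0,8) succ=(0,0) retry=(2,0)
4. T1 LOAD -> counter=8 r=(8,8) succ=(0,0) retry=(2,0)
5. T1 CAS -> counter=9 r=(8,8) succ=(1,0) retry=(2,0)
6. T2 CAS -> counter=9 r=(8,8) succ=(1,0) retry=(2,1)

counter=9 r=(8,8) succ=(1,0) retry=(2,1)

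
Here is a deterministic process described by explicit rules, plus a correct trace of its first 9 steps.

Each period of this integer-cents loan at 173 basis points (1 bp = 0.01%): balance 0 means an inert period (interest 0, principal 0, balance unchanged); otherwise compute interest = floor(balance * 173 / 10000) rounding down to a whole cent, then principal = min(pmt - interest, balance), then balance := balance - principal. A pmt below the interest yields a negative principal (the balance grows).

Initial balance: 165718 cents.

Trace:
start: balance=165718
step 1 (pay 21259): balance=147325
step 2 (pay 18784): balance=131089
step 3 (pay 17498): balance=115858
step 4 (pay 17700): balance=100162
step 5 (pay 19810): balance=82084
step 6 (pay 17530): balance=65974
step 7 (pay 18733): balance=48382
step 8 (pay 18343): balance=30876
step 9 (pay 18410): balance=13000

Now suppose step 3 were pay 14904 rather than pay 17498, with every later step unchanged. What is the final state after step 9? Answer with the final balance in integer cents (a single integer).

15875

(re-executing from step 3 with the substitution; state before step 3: balance=131089)
step 3 (pay 14904): balance=118452
step 4 (pay 17700): balance=102801
step 5 (pay 19810): balance=84769
step 6 (pay 17530): balance=68705
step 7 (pay 18733): balance=51160
step 8 (pay 18343): balance=33702
step 9 (pay 18410): balance=15875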